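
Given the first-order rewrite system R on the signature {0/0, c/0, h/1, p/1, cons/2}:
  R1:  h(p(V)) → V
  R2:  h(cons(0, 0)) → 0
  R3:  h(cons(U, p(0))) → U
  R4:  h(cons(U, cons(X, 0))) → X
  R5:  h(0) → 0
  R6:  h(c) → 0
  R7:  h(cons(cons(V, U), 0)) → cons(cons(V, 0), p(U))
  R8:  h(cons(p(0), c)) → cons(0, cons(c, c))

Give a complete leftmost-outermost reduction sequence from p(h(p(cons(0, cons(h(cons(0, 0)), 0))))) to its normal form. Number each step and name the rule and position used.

p(cons(0, cons(0, 0)))

1. p(h(p(cons(0, cons(h(cons(0, 0)), 0)))))  →  p(cons(0, cons(h(cons(0, 0)), 0)))   [R1 at 1]
2. p(cons(0, cons(h(cons(0, 0)), 0)))  →  p(cons(0, cons(0, 0)))   [R2 at 1.2.1]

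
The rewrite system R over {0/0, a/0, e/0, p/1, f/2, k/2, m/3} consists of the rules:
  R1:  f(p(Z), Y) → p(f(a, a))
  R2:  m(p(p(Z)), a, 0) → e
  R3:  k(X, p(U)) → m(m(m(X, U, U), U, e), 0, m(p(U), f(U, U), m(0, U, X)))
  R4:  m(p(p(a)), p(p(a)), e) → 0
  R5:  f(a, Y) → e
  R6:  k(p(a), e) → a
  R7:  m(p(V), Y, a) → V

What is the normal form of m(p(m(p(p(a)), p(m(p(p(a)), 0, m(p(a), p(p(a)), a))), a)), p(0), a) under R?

p(a)

1. m(p(m(p(p(a)), p(m(p(p(a)), 0, m(p(a), p(p(a)), a))), a)), p(0), a)  →  m(p(p(a)), p(m(p(p(a)), 0, m(p(a), p(p(a)), a))), a)   [R7 at ε]
2. m(p(p(a)), p(m(p(p(a)), 0, m(p(a), p(p(a)), a))), a)  →  p(a)   [R7 at ε]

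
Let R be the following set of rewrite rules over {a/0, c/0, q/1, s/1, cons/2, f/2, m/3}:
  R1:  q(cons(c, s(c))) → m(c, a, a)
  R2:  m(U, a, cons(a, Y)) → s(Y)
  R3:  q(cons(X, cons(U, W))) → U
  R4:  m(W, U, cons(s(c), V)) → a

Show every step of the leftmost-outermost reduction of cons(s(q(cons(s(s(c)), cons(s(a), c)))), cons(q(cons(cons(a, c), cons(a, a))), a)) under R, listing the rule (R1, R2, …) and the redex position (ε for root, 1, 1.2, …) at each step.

cons(s(s(a)), cons(a, a))

1. cons(s(q(cons(s(s(c)), cons(s(a), c)))), cons(q(cons(cons(a, c), cons(a, a))), a))  →  cons(s(s(a)), cons(q(cons(cons(a, c), cons(a, a))), a))   [R3 at 1.1]
2. cons(s(s(a)), cons(q(cons(cons(a, c), cons(a, a))), a))  →  cons(s(s(a)), cons(a, a))   [R3 at 2.1]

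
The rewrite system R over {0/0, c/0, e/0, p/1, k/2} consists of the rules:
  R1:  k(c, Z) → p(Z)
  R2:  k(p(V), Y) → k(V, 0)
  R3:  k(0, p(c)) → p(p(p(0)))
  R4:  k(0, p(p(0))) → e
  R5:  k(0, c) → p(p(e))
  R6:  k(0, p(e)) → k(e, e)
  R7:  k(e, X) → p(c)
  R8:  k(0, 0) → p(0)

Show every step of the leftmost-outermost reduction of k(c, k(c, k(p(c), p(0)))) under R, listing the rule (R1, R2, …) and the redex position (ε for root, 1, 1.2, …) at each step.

1. k(c, k(c, k(p(c), p(0))))  →  p(k(c, k(p(c), p(0))))   [R1 at ε]
2. p(k(c, k(p(c), p(0))))  →  p(p(k(p(c), p(0))))   [R1 at 1]
3. p(p(k(p(c), p(0))))  →  p(p(k(c, 0)))   [R2 at 1.1]
4. p(p(k(c, 0)))  →  p(p(p(0)))   [R1 at 1.1]

p(p(p(0)))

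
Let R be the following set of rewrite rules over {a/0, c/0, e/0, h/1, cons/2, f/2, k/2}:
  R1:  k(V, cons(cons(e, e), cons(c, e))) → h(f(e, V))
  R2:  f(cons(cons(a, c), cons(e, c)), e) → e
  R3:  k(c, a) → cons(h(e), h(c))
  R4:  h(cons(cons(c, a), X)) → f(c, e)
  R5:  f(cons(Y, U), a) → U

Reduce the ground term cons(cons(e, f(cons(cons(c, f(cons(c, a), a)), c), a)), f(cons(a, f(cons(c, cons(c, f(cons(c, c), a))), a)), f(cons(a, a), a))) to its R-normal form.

1. cons(cons(e, f(cons(cons(c, f(cons(c, a), a)), c), a)), f(cons(a, f(cons(c, cons(c, f(cons(c, c), a))), a)), f(cons(a, a), a)))  →  cons(cons(e, c), f(cons(a, f(cons(c, cons(c, f(cons(c, c), a))), a)), f(cons(a, a), a)))   [R5 at 1.2]
2. cons(cons(e, c), f(cons(a, f(cons(c, cons(c, f(cons(c, c), a))), a)), f(cons(a, a), a)))  →  cons(cons(e, c), f(cons(a, cons(c, f(cons(c, c), a))), f(cons(a, a), a)))   [R5 at 2.1.2]
3. cons(cons(e, c), f(cons(a, cons(c, f(cons(c, c), a))), f(cons(a, a), a)))  →  cons(cons(e, c), f(cons(a, cons(c, c)), f(cons(a, a), a)))   [R5 at 2.1.2.2]
4. cons(cons(e, c), f(cons(a, cons(c, c)), f(cons(a, a), a)))  →  cons(cons(e, c), f(cons(a, cons(c, c)), a))   [R5 at 2.2]
5. cons(cons(e, c), f(cons(a, cons(c, c)), a))  →  cons(cons(e, c), cons(c, c))   [R5 at 2]

cons(cons(e, c), cons(c, c))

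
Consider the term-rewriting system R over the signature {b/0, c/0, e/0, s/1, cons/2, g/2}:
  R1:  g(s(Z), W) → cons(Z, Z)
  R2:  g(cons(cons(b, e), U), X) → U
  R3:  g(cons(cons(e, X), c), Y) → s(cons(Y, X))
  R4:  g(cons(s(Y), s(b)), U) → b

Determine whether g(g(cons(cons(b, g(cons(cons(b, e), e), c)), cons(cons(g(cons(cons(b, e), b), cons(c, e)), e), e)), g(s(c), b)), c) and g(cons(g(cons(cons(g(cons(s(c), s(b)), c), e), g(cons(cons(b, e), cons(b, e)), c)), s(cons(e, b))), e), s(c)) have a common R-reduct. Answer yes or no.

Reduce t₁ = g(g(cons(cons(b, g(cons(cons(b, e), e), c)), cons(cons(g(cons(cons(b, e), b), cons(c, e)), e), e)), g(s(c), b)), c):
1. g(g(cons(cons(b, g(cons(cons(b, e), e), c)), cons(cons(g(cons(cons(b, e), b), cons(c, e)), e), e)), g(s(c), b)), c)  →  g(g(cons(cons(b, e), cons(cons(g(cons(cons(b, e), b), cons(c, e)), e), e)), g(s(c), b)), c)   [R2 at 1.1.1.2]
2. g(g(cons(cons(b, e), cons(cons(g(cons(cons(b, e), b), cons(c, e)), e), e)), g(s(c), b)), c)  →  g(cons(cons(g(cons(cons(b, e), b), cons(c, e)), e), e), c)   [R2 at 1]
3. g(cons(cons(g(cons(cons(b, e), b), cons(c, e)), e), e), c)  →  g(cons(cons(b, e), e), c)   [R2 at 1.1.1]
4. g(cons(cons(b, e), e), c)  →  e   [R2 at ε]

Reduce t₂ = g(cons(g(cons(cons(g(cons(s(c), s(b)), c), e), g(cons(cons(b, e), cons(b, e)), c)), s(cons(e, b))), e), s(c)):
1. g(cons(g(cons(cons(g(cons(s(c), s(b)), c), e), g(cons(cons(b, e), cons(b, e)), c)), s(cons(e, b))), e), s(c))  →  g(cons(g(cons(cons(b, e), g(cons(cons(b, e), cons(b, e)), c)), s(cons(e, b))), e), s(c))   [R4 at 1.1.1.1.1]
2. g(cons(g(cons(cons(b, e), g(cons(cons(b, e), cons(b, e)), c)), s(cons(e, b))), e), s(c))  →  g(cons(g(cons(cons(b, e), cons(b, e)), c), e), s(c))   [R2 at 1.1]
3. g(cons(g(cons(cons(b, e), cons(b, e)), c), e), s(c))  →  g(cons(cons(b, e), e), s(c))   [R2 at 1.1]
4. g(cons(cons(b, e), e), s(c))  →  e   [R2 at ε]

yes — NF(t₁) = e, NF(t₂) = e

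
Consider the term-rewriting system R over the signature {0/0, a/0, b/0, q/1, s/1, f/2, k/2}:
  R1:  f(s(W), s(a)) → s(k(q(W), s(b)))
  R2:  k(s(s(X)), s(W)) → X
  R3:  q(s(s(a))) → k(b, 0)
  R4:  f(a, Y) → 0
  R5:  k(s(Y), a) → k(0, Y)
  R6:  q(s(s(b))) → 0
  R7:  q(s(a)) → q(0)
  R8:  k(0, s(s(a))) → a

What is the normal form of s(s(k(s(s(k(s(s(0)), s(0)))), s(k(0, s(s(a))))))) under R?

s(s(0))

1. s(s(k(s(s(k(s(s(0)), s(0)))), s(k(0, s(s(a)))))))  →  s(s(k(s(s(0)), s(0))))   [R2 at 1.1]
2. s(s(k(s(s(0)), s(0))))  →  s(s(0))   [R2 at 1.1]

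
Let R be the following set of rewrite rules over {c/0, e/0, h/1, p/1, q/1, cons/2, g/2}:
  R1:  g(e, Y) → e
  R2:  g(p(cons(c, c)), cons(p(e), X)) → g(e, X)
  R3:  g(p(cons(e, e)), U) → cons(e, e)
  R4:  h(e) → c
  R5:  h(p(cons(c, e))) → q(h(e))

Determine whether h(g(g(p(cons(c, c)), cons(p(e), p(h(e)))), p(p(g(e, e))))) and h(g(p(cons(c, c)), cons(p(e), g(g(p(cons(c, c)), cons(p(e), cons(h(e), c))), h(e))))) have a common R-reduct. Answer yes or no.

Reduce t₁ = h(g(g(p(cons(c, c)), cons(p(e), p(h(e)))), p(p(g(e, e))))):
1. h(g(g(p(cons(c, c)), cons(p(e), p(h(e)))), p(p(g(e, e)))))  →  h(g(g(e, p(h(e))), p(p(g(e, e)))))   [R2 at 1.1]
2. h(g(g(e, p(h(e))), p(p(g(e, e)))))  →  h(g(e, p(p(g(e, e)))))   [R1 at 1.1]
3. h(g(e, p(p(g(e, e)))))  →  h(e)   [R1 at 1]
4. h(e)  →  c   [R4 at ε]

Reduce t₂ = h(g(p(cons(c, c)), cons(p(e), g(g(p(cons(c, c)), cons(p(e), cons(h(e), c))), h(e))))):
1. h(g(p(cons(c, c)), cons(p(e), g(g(p(cons(c, c)), cons(p(e), cons(h(e), c))), h(e)))))  →  h(g(e, g(g(p(cons(c, c)), cons(p(e), cons(h(e), c))), h(e))))   [R2 at 1]
2. h(g(e, g(g(p(cons(c, c)), cons(p(e), cons(h(e), c))), h(e))))  →  h(e)   [R1 at 1]
3. h(e)  →  c   [R4 at ε]

yes — NF(t₁) = c, NF(t₂) = c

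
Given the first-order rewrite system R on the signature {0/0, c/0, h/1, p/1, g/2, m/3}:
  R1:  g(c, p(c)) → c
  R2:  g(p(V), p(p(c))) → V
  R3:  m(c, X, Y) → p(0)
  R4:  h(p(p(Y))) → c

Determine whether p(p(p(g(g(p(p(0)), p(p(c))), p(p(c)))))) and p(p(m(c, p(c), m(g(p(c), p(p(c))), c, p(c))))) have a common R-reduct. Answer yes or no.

yes — NF(t₁) = p(p(p(0))), NF(t₂) = p(p(p(0)))

Reduce t₁ = p(p(p(g(g(p(p(0)), p(p(c))), p(p(c)))))):
1. p(p(p(g(g(p(p(0)), p(p(c))), p(p(c))))))  →  p(p(p(g(p(0), p(p(c))))))   [R2 at 1.1.1.1]
2. p(p(p(g(p(0), p(p(c))))))  →  p(p(p(0)))   [R2 at 1.1.1]

Reduce t₂ = p(p(m(c, p(c), m(g(p(c), p(p(c))), c, p(c))))):
1. p(p(m(c, p(c), m(g(p(c), p(p(c))), c, p(c)))))  →  p(p(p(0)))   [R3 at 1.1]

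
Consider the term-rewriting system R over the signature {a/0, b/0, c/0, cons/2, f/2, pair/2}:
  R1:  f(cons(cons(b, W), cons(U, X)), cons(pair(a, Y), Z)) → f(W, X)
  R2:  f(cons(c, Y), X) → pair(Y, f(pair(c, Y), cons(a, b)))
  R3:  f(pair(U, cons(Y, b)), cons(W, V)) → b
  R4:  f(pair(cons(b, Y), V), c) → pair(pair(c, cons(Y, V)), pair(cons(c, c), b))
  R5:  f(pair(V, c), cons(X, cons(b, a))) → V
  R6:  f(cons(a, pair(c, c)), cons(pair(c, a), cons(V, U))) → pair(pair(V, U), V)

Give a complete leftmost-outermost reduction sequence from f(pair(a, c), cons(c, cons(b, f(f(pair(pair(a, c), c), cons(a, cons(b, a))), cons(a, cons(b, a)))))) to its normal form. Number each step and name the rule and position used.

1. f(pair(a, c), cons(c, cons(b, f(f(pair(pair(a, c), c), cons(a, cons(b, a))), cons(a, cons(b, a))))))  →  f(pair(a, c), cons(c, cons(b, f(pair(a, c), cons(a, cons(b, a))))))   [R5 at 2.2.2.1]
2. f(pair(a, c), cons(c, cons(b, f(pair(a, c), cons(a, cons(b, a))))))  →  f(pair(a, c), cons(c, cons(b, a)))   [R5 at 2.2.2]
3. f(pair(a, c), cons(c, cons(b, a)))  →  a   [R5 at ε]

a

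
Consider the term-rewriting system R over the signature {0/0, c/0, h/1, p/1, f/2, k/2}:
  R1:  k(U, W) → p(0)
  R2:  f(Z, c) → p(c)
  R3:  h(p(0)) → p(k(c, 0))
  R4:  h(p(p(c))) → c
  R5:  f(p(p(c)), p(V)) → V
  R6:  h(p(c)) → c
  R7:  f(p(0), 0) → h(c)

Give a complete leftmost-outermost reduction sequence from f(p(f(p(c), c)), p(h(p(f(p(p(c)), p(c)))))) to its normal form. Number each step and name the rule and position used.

c

1. f(p(f(p(c), c)), p(h(p(f(p(p(c)), p(c))))))  →  f(p(p(c)), p(h(p(f(p(p(c)), p(c))))))   [R2 at 1.1]
2. f(p(p(c)), p(h(p(f(p(p(c)), p(c))))))  →  h(p(f(p(p(c)), p(c))))   [R5 at ε]
3. h(p(f(p(p(c)), p(c))))  →  h(p(c))   [R5 at 1.1]
4. h(p(c))  →  c   [R6 at ε]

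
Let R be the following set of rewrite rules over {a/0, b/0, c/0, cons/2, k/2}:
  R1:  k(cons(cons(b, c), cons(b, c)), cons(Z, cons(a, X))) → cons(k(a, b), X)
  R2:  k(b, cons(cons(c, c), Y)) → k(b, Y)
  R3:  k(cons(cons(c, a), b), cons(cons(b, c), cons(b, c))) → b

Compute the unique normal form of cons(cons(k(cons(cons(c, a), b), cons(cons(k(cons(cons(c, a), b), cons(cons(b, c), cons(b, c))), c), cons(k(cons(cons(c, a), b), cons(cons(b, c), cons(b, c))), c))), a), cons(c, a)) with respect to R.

cons(cons(b, a), cons(c, a))

1. cons(cons(k(cons(cons(c, a), b), cons(cons(k(cons(cons(c, a), b), cons(cons(b, c), cons(b, c))), c), cons(k(cons(cons(c, a), b), cons(cons(b, c), cons(b, c))), c))), a), cons(c, a))  →  cons(cons(k(cons(cons(c, a), b), cons(cons(b, c), cons(k(cons(cons(c, a), b), cons(cons(b, c), cons(b, c))), c))), a), cons(c, a))   [R3 at 1.1.2.1.1]
2. cons(cons(k(cons(cons(c, a), b), cons(cons(b, c), cons(k(cons(cons(c, a), b), cons(cons(b, c), cons(b, c))), c))), a), cons(c, a))  →  cons(cons(k(cons(cons(c, a), b), cons(cons(b, c), cons(b, c))), a), cons(c, a))   [R3 at 1.1.2.2.1]
3. cons(cons(k(cons(cons(c, a), b), cons(cons(b, c), cons(b, c))), a), cons(c, a))  →  cons(cons(b, a), cons(c, a))   [R3 at 1.1]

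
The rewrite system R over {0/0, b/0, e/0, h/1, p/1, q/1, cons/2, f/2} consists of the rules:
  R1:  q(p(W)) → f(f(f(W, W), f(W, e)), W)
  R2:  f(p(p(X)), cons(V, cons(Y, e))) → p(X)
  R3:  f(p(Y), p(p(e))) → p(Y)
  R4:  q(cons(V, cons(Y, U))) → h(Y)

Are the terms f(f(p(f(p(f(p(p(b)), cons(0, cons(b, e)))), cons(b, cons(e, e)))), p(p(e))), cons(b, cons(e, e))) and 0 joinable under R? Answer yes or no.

Reduce t₁ = f(f(p(f(p(f(p(p(b)), cons(0, cons(b, e)))), cons(b, cons(e, e)))), p(p(e))), cons(b, cons(e, e))):
1. f(f(p(f(p(f(p(p(b)), cons(0, cons(b, e)))), cons(b, cons(e, e)))), p(p(e))), cons(b, cons(e, e)))  →  f(p(f(p(f(p(p(b)), cons(0, cons(b, e)))), cons(b, cons(e, e)))), cons(b, cons(e, e)))   [R3 at 1]
2. f(p(f(p(f(p(p(b)), cons(0, cons(b, e)))), cons(b, cons(e, e)))), cons(b, cons(e, e)))  →  f(p(f(p(p(b)), cons(b, cons(e, e)))), cons(b, cons(e, e)))   [R2 at 1.1.1.1]
3. f(p(f(p(p(b)), cons(b, cons(e, e)))), cons(b, cons(e, e)))  →  f(p(p(b)), cons(b, cons(e, e)))   [R2 at 1.1]
4. f(p(p(b)), cons(b, cons(e, e)))  →  p(b)   [R2 at ε]

Reduce t₂ = 0:

no — NF(t₁) = p(b), NF(t₂) = 0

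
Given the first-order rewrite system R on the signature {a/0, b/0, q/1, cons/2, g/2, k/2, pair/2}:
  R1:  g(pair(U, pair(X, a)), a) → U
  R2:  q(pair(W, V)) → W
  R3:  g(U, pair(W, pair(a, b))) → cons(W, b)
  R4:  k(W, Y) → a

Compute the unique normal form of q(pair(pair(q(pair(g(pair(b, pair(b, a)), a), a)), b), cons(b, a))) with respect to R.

pair(b, b)

1. q(pair(pair(q(pair(g(pair(b, pair(b, a)), a), a)), b), cons(b, a)))  →  pair(q(pair(g(pair(b, pair(b, a)), a), a)), b)   [R2 at ε]
2. pair(q(pair(g(pair(b, pair(b, a)), a), a)), b)  →  pair(g(pair(b, pair(b, a)), a), b)   [R2 at 1]
3. pair(g(pair(b, pair(b, a)), a), b)  →  pair(b, b)   [R1 at 1]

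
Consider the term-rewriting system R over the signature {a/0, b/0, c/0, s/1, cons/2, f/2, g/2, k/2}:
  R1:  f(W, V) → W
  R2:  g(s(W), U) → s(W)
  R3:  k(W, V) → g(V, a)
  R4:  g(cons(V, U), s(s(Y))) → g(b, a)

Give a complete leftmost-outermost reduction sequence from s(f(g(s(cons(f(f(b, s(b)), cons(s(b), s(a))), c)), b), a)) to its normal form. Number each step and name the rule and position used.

1. s(f(g(s(cons(f(f(b, s(b)), cons(s(b), s(a))), c)), b), a))  →  s(g(s(cons(f(f(b, s(b)), cons(s(b), s(a))), c)), b))   [R1 at 1]
2. s(g(s(cons(f(f(b, s(b)), cons(s(b), s(a))), c)), b))  →  s(s(cons(f(f(b, s(b)), cons(s(b), s(a))), c)))   [R2 at 1]
3. s(s(cons(f(f(b, s(b)), cons(s(b), s(a))), c)))  →  s(s(cons(f(b, s(b)), c)))   [R1 at 1.1.1]
4. s(s(cons(f(b, s(b)), c)))  →  s(s(cons(b, c)))   [R1 at 1.1.1]

s(s(cons(b, c)))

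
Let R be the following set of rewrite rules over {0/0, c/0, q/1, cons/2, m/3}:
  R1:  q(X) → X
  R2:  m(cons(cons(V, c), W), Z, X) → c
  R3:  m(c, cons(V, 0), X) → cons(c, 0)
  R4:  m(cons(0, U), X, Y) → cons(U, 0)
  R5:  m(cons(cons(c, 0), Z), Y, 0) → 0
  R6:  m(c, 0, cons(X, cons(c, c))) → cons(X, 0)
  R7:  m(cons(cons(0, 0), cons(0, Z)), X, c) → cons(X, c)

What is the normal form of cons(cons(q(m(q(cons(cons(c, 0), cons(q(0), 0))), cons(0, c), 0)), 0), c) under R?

cons(cons(0, 0), c)

1. cons(cons(q(m(q(cons(cons(c, 0), cons(q(0), 0))), cons(0, c), 0)), 0), c)  →  cons(cons(m(q(cons(cons(c, 0), cons(q(0), 0))), cons(0, c), 0), 0), c)   [R1 at 1.1]
2. cons(cons(m(q(cons(cons(c, 0), cons(q(0), 0))), cons(0, c), 0), 0), c)  →  cons(cons(m(cons(cons(c, 0), cons(q(0), 0)), cons(0, c), 0), 0), c)   [R1 at 1.1.1]
3. cons(cons(m(cons(cons(c, 0), cons(q(0), 0)), cons(0, c), 0), 0), c)  →  cons(cons(0, 0), c)   [R5 at 1.1]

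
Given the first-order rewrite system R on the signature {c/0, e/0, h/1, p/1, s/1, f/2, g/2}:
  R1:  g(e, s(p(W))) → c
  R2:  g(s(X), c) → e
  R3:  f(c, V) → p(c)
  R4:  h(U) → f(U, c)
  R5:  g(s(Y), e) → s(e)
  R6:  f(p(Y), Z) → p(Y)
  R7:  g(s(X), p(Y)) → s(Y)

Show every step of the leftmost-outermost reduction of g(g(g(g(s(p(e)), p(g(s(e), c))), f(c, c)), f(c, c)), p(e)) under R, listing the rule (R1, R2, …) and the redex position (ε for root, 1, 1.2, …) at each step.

s(e)

1. g(g(g(g(s(p(e)), p(g(s(e), c))), f(c, c)), f(c, c)), p(e))  →  g(g(g(s(g(s(e), c)), f(c, c)), f(c, c)), p(e))   [R7 at 1.1.1]
2. g(g(g(s(g(s(e), c)), f(c, c)), f(c, c)), p(e))  →  g(g(g(s(e), f(c, c)), f(c, c)), p(e))   [R2 at 1.1.1.1]
3. g(g(g(s(e), f(c, c)), f(c, c)), p(e))  →  g(g(g(s(e), p(c)), f(c, c)), p(e))   [R3 at 1.1.2]
4. g(g(g(s(e), p(c)), f(c, c)), p(e))  →  g(g(s(c), f(c, c)), p(e))   [R7 at 1.1]
5. g(g(s(c), f(c, c)), p(e))  →  g(g(s(c), p(c)), p(e))   [R3 at 1.2]
6. g(g(s(c), p(c)), p(e))  →  g(s(c), p(e))   [R7 at 1]
7. g(s(c), p(e))  →  s(e)   [R7 at ε]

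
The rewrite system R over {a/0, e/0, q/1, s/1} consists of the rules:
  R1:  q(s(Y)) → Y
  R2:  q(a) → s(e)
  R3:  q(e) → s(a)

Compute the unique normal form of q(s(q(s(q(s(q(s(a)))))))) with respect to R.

1. q(s(q(s(q(s(q(s(a))))))))  →  q(s(q(s(q(s(a))))))   [R1 at ε]
2. q(s(q(s(q(s(a))))))  →  q(s(q(s(a))))   [R1 at ε]
3. q(s(q(s(a))))  →  q(s(a))   [R1 at ε]
4. q(s(a))  →  a   [R1 at ε]

a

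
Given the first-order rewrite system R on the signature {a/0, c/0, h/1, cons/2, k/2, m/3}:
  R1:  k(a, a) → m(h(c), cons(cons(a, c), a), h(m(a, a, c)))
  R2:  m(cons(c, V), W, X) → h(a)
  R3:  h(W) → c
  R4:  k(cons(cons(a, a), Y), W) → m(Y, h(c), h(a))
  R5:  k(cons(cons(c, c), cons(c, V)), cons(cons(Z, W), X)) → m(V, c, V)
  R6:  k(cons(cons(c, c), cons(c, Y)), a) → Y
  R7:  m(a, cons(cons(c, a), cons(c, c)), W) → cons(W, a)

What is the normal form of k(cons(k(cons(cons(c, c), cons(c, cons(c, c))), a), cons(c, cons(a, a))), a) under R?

cons(a, a)

1. k(cons(k(cons(cons(c, c), cons(c, cons(c, c))), a), cons(c, cons(a, a))), a)  →  k(cons(cons(c, c), cons(c, cons(a, a))), a)   [R6 at 1.1]
2. k(cons(cons(c, c), cons(c, cons(a, a))), a)  →  cons(a, a)   [R6 at ε]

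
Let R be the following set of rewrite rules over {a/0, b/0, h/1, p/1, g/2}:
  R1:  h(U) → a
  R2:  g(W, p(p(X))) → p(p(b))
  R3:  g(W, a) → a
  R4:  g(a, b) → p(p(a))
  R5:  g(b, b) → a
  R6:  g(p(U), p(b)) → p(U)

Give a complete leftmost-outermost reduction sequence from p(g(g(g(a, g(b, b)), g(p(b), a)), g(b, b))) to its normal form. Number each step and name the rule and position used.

p(a)

1. p(g(g(g(a, g(b, b)), g(p(b), a)), g(b, b)))  →  p(g(g(g(a, a), g(p(b), a)), g(b, b)))   [R5 at 1.1.1.2]
2. p(g(g(g(a, a), g(p(b), a)), g(b, b)))  →  p(g(g(a, g(p(b), a)), g(b, b)))   [R3 at 1.1.1]
3. p(g(g(a, g(p(b), a)), g(b, b)))  →  p(g(g(a, a), g(b, b)))   [R3 at 1.1.2]
4. p(g(g(a, a), g(b, b)))  →  p(g(a, g(b, b)))   [R3 at 1.1]
5. p(g(a, g(b, b)))  →  p(g(a, a))   [R5 at 1.2]
6. p(g(a, a))  →  p(a)   [R3 at 1]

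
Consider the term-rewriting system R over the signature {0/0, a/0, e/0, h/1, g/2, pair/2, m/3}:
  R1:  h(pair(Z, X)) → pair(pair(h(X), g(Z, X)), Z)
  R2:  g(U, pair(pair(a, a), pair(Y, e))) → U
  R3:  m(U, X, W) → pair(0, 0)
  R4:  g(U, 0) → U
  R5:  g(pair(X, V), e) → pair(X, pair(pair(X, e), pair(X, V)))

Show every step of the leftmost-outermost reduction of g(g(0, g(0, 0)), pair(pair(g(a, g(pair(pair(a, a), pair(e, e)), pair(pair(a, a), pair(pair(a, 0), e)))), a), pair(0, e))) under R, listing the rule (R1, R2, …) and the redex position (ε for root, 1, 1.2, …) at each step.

0

1. g(g(0, g(0, 0)), pair(pair(g(a, g(pair(pair(a, a), pair(e, e)), pair(pair(a, a), pair(pair(a, 0), e)))), a), pair(0, e)))  →  g(g(0, 0), pair(pair(g(a, g(pair(pair(a, a), pair(e, e)), pair(pair(a, a), pair(pair(a, 0), e)))), a), pair(0, e)))   [R4 at 1.2]
2. g(g(0, 0), pair(pair(g(a, g(pair(pair(a, a), pair(e, e)), pair(pair(a, a), pair(pair(a, 0), e)))), a), pair(0, e)))  →  g(0, pair(pair(g(a, g(pair(pair(a, a), pair(e, e)), pair(pair(a, a), pair(pair(a, 0), e)))), a), pair(0, e)))   [R4 at 1]
3. g(0, pair(pair(g(a, g(pair(pair(a, a), pair(e, e)), pair(pair(a, a), pair(pair(a, 0), e)))), a), pair(0, e)))  →  g(0, pair(pair(g(a, pair(pair(a, a), pair(e, e))), a), pair(0, e)))   [R2 at 2.1.1.2]
4. g(0, pair(pair(g(a, pair(pair(a, a), pair(e, e))), a), pair(0, e)))  →  g(0, pair(pair(a, a), pair(0, e)))   [R2 at 2.1.1]
5. g(0, pair(pair(a, a), pair(0, e)))  →  0   [R2 at ε]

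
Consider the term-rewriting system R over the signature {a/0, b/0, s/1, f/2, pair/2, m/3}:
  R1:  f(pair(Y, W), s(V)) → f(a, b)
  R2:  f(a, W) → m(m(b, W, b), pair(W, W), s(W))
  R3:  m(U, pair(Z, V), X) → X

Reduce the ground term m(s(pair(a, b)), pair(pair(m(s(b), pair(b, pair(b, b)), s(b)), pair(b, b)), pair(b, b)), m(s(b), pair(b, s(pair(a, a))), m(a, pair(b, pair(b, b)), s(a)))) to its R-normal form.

s(a)

1. m(s(pair(a, b)), pair(pair(m(s(b), pair(b, pair(b, b)), s(b)), pair(b, b)), pair(b, b)), m(s(b), pair(b, s(pair(a, a))), m(a, pair(b, pair(b, b)), s(a))))  →  m(s(b), pair(b, s(pair(a, a))), m(a, pair(b, pair(b, b)), s(a)))   [R3 at ε]
2. m(s(b), pair(b, s(pair(a, a))), m(a, pair(b, pair(b, b)), s(a)))  →  m(a, pair(b, pair(b, b)), s(a))   [R3 at ε]
3. m(a, pair(b, pair(b, b)), s(a))  →  s(a)   [R3 at ε]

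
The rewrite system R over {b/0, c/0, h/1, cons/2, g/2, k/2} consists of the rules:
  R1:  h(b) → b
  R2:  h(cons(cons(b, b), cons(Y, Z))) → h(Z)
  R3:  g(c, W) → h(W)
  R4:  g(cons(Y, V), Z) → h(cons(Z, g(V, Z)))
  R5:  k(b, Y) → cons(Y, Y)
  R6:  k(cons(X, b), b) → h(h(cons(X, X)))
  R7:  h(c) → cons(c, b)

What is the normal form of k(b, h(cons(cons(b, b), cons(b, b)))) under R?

1. k(b, h(cons(cons(b, b), cons(b, b))))  →  cons(h(cons(cons(b, b), cons(b, b))), h(cons(cons(b, b), cons(b, b))))   [R5 at ε]
2. cons(h(cons(cons(b, b), cons(b, b))), h(cons(cons(b, b), cons(b, b))))  →  cons(h(b), h(cons(cons(b, b), cons(b, b))))   [R2 at 1]
3. cons(h(b), h(cons(cons(b, b), cons(b, b))))  →  cons(b, h(cons(cons(b, b), cons(b, b))))   [R1 at 1]
4. cons(b, h(cons(cons(b, b), cons(b, b))))  →  cons(b, h(b))   [R2 at 2]
5. cons(b, h(b))  →  cons(b, b)   [R1 at 2]

cons(b, b)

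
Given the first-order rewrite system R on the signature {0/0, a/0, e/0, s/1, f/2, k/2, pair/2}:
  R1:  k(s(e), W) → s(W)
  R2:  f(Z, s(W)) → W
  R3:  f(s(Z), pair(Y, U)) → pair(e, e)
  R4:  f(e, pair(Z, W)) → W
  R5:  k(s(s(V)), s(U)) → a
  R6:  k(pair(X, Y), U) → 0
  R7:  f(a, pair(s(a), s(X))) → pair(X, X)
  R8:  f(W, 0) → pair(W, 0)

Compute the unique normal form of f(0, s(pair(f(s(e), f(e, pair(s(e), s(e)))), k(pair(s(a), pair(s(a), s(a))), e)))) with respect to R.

pair(e, 0)

1. f(0, s(pair(f(s(e), f(e, pair(s(e), s(e)))), k(pair(s(a), pair(s(a), s(a))), e))))  →  pair(f(s(e), f(e, pair(s(e), s(e)))), k(pair(s(a), pair(s(a), s(a))), e))   [R2 at ε]
2. pair(f(s(e), f(e, pair(s(e), s(e)))), k(pair(s(a), pair(s(a), s(a))), e))  →  pair(f(s(e), s(e)), k(pair(s(a), pair(s(a), s(a))), e))   [R4 at 1.2]
3. pair(f(s(e), s(e)), k(pair(s(a), pair(s(a), s(a))), e))  →  pair(e, k(pair(s(a), pair(s(a), s(a))), e))   [R2 at 1]
4. pair(e, k(pair(s(a), pair(s(a), s(a))), e))  →  pair(e, 0)   [R6 at 2]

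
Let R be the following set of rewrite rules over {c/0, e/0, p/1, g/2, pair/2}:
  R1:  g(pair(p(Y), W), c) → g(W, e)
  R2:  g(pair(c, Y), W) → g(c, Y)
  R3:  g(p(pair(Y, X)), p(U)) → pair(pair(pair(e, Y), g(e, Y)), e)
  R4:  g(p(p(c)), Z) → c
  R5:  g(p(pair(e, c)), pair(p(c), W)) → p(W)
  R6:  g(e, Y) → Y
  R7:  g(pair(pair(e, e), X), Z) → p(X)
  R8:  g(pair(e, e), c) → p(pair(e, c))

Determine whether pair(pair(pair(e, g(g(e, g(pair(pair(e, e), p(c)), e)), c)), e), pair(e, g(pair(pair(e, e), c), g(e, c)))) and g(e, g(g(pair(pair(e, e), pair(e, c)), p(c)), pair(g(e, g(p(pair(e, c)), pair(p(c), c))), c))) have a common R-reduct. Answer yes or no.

Reduce t₁ = pair(pair(pair(e, g(g(e, g(pair(pair(e, e), p(c)), e)), c)), e), pair(e, g(pair(pair(e, e), c), g(e, c)))):
1. pair(pair(pair(e, g(g(e, g(pair(pair(e, e), p(c)), e)), c)), e), pair(e, g(pair(pair(e, e), c), g(e, c))))  →  pair(pair(pair(e, g(g(pair(pair(e, e), p(c)), e), c)), e), pair(e, g(pair(pair(e, e), c), g(e, c))))   [R6 at 1.1.2.1]
2. pair(pair(pair(e, g(g(pair(pair(e, e), p(c)), e), c)), e), pair(e, g(pair(pair(e, e), c), g(e, c))))  →  pair(pair(pair(e, g(p(p(c)), c)), e), pair(e, g(pair(pair(e, e), c), g(e, c))))   [R7 at 1.1.2.1]
3. pair(pair(pair(e, g(p(p(c)), c)), e), pair(e, g(pair(pair(e, e), c), g(e, c))))  →  pair(pair(pair(e, c), e), pair(e, g(pair(pair(e, e), c), g(e, c))))   [R4 at 1.1.2]
4. pair(pair(pair(e, c), e), pair(e, g(pair(pair(e, e), c), g(e, c))))  →  pair(pair(pair(e, c), e), pair(e, p(c)))   [R7 at 2.2]

Reduce t₂ = g(e, g(g(pair(pair(e, e), pair(e, c)), p(c)), pair(g(e, g(p(pair(e, c)), pair(p(c), c))), c))):
1. g(e, g(g(pair(pair(e, e), pair(e, c)), p(c)), pair(g(e, g(p(pair(e, c)), pair(p(c), c))), c)))  →  g(g(pair(pair(e, e), pair(e, c)), p(c)), pair(g(e, g(p(pair(e, c)), pair(p(c), c))), c))   [R6 at ε]
2. g(g(pair(pair(e, e), pair(e, c)), p(c)), pair(g(e, g(p(pair(e, c)), pair(p(c), c))), c))  →  g(p(pair(e, c)), pair(g(e, g(p(pair(e, c)), pair(p(c), c))), c))   [R7 at 1]
3. g(p(pair(e, c)), pair(g(e, g(p(pair(e, c)), pair(p(c), c))), c))  →  g(p(pair(e, c)), pair(g(p(pair(e, c)), pair(p(c), c)), c))   [R6 at 2.1]
4. g(p(pair(e, c)), pair(g(p(pair(e, c)), pair(p(c), c)), c))  →  g(p(pair(e, c)), pair(p(c), c))   [R5 at 2.1]
5. g(p(pair(e, c)), pair(p(c), c))  →  p(c)   [R5 at ε]

no — NF(t₁) = pair(pair(pair(e, c), e), pair(e, p(c))), NF(t₂) = p(c)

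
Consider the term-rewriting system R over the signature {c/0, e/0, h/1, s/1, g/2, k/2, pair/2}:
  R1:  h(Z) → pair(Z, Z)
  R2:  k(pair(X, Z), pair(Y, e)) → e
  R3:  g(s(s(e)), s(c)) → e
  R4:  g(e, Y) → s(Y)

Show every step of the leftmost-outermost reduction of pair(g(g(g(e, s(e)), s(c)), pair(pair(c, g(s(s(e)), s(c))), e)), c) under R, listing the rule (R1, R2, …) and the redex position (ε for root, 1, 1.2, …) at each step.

pair(s(pair(pair(c, e), e)), c)

1. pair(g(g(g(e, s(e)), s(c)), pair(pair(c, g(s(s(e)), s(c))), e)), c)  →  pair(g(g(s(s(e)), s(c)), pair(pair(c, g(s(s(e)), s(c))), e)), c)   [R4 at 1.1.1]
2. pair(g(g(s(s(e)), s(c)), pair(pair(c, g(s(s(e)), s(c))), e)), c)  →  pair(g(e, pair(pair(c, g(s(s(e)), s(c))), e)), c)   [R3 at 1.1]
3. pair(g(e, pair(pair(c, g(s(s(e)), s(c))), e)), c)  →  pair(s(pair(pair(c, g(s(s(e)), s(c))), e)), c)   [R4 at 1]
4. pair(s(pair(pair(c, g(s(s(e)), s(c))), e)), c)  →  pair(s(pair(pair(c, e), e)), c)   [R3 at 1.1.1.2]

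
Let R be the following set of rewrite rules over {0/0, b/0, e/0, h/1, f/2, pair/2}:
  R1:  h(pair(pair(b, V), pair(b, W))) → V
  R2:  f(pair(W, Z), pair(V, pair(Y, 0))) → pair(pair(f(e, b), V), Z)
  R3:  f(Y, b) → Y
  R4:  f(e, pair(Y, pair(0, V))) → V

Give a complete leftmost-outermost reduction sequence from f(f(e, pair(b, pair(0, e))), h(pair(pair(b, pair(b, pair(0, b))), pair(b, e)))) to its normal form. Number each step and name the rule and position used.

b

1. f(f(e, pair(b, pair(0, e))), h(pair(pair(b, pair(b, pair(0, b))), pair(b, e))))  →  f(e, h(pair(pair(b, pair(b, pair(0, b))), pair(b, e))))   [R4 at 1]
2. f(e, h(pair(pair(b, pair(b, pair(0, b))), pair(b, e))))  →  f(e, pair(b, pair(0, b)))   [R1 at 2]
3. f(e, pair(b, pair(0, b)))  →  b   [R4 at ε]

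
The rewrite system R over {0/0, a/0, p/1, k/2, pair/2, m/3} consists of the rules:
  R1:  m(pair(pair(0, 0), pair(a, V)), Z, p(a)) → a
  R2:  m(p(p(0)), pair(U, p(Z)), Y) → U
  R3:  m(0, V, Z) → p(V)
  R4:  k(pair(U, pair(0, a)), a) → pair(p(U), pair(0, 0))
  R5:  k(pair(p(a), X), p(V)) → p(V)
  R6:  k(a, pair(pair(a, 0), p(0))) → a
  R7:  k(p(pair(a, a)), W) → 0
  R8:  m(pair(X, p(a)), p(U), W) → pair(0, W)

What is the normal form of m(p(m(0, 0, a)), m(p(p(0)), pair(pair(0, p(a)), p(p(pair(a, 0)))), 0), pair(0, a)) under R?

0

1. m(p(m(0, 0, a)), m(p(p(0)), pair(pair(0, p(a)), p(p(pair(a, 0)))), 0), pair(0, a))  →  m(p(p(0)), m(p(p(0)), pair(pair(0, p(a)), p(p(pair(a, 0)))), 0), pair(0, a))   [R3 at 1.1]
2. m(p(p(0)), m(p(p(0)), pair(pair(0, p(a)), p(p(pair(a, 0)))), 0), pair(0, a))  →  m(p(p(0)), pair(0, p(a)), pair(0, a))   [R2 at 2]
3. m(p(p(0)), pair(0, p(a)), pair(0, a))  →  0   [R2 at ε]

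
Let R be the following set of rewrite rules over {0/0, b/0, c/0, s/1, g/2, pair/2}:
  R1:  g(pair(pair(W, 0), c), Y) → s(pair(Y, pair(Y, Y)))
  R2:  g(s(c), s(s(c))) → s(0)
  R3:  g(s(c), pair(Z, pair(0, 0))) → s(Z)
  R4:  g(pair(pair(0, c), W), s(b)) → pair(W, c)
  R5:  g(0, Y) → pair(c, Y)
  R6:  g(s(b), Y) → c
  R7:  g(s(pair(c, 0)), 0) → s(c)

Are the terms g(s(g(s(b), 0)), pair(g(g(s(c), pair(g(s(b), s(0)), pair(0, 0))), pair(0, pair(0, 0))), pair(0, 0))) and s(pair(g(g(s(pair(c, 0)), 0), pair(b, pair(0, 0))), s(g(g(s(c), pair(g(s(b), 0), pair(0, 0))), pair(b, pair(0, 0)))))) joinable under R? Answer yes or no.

Reduce t₁ = g(s(g(s(b), 0)), pair(g(g(s(c), pair(g(s(b), s(0)), pair(0, 0))), pair(0, pair(0, 0))), pair(0, 0))):
1. g(s(g(s(b), 0)), pair(g(g(s(c), pair(g(s(b), s(0)), pair(0, 0))), pair(0, pair(0, 0))), pair(0, 0)))  →  g(s(c), pair(g(g(s(c), pair(g(s(b), s(0)), pair(0, 0))), pair(0, pair(0, 0))), pair(0, 0)))   [R6 at 1.1]
2. g(s(c), pair(g(g(s(c), pair(g(s(b), s(0)), pair(0, 0))), pair(0, pair(0, 0))), pair(0, 0)))  →  s(g(g(s(c), pair(g(s(b), s(0)), pair(0, 0))), pair(0, pair(0, 0))))   [R3 at ε]
3. s(g(g(s(c), pair(g(s(b), s(0)), pair(0, 0))), pair(0, pair(0, 0))))  →  s(g(s(g(s(b), s(0))), pair(0, pair(0, 0))))   [R3 at 1.1]
4. s(g(s(g(s(b), s(0))), pair(0, pair(0, 0))))  →  s(g(s(c), pair(0, pair(0, 0))))   [R6 at 1.1.1]
5. s(g(s(c), pair(0, pair(0, 0))))  →  s(s(0))   [R3 at 1]

Reduce t₂ = s(pair(g(g(s(pair(c, 0)), 0), pair(b, pair(0, 0))), s(g(g(s(c), pair(g(s(b), 0), pair(0, 0))), pair(b, pair(0, 0)))))):
1. s(pair(g(g(s(pair(c, 0)), 0), pair(b, pair(0, 0))), s(g(g(s(c), pair(g(s(b), 0), pair(0, 0))), pair(b, pair(0, 0))))))  →  s(pair(g(s(c), pair(b, pair(0, 0))), s(g(g(s(c), pair(g(s(b), 0), pair(0, 0))), pair(b, pair(0, 0))))))   [R7 at 1.1.1]
2. s(pair(g(s(c), pair(b, pair(0, 0))), s(g(g(s(c), pair(g(s(b), 0), pair(0, 0))), pair(b, pair(0, 0))))))  →  s(pair(s(b), s(g(g(s(c), pair(g(s(b), 0), pair(0, 0))), pair(b, pair(0, 0))))))   [R3 at 1.1]
3. s(pair(s(b), s(g(g(s(c), pair(g(s(b), 0), pair(0, 0))), pair(b, pair(0, 0))))))  →  s(pair(s(b), s(g(s(g(s(b), 0)), pair(b, pair(0, 0))))))   [R3 at 1.2.1.1]
4. s(pair(s(b), s(g(s(g(s(b), 0)), pair(b, pair(0, 0))))))  →  s(pair(s(b), s(g(s(c), pair(b, pair(0, 0))))))   [R6 at 1.2.1.1.1]
5. s(pair(s(b), s(g(s(c), pair(b, pair(0, 0))))))  →  s(pair(s(b), s(s(b))))   [R3 at 1.2.1]

no — NF(t₁) = s(s(0)), NF(t₂) = s(pair(s(b), s(s(b))))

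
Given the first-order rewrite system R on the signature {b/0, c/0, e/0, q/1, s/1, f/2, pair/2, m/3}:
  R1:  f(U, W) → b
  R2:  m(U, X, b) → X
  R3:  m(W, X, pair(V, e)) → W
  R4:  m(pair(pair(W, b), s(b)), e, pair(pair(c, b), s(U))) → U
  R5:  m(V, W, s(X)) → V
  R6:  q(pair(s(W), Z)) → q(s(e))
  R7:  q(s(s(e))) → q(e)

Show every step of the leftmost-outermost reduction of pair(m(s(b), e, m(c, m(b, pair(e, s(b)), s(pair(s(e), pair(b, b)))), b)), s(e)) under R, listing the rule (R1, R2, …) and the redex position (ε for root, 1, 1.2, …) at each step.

1. pair(m(s(b), e, m(c, m(b, pair(e, s(b)), s(pair(s(e), pair(b, b)))), b)), s(e))  →  pair(m(s(b), e, m(b, pair(e, s(b)), s(pair(s(e), pair(b, b))))), s(e))   [R2 at 1.3]
2. pair(m(s(b), e, m(b, pair(e, s(b)), s(pair(s(e), pair(b, b))))), s(e))  →  pair(m(s(b), e, b), s(e))   [R5 at 1.3]
3. pair(m(s(b), e, b), s(e))  →  pair(e, s(e))   [R2 at 1]

pair(e, s(e))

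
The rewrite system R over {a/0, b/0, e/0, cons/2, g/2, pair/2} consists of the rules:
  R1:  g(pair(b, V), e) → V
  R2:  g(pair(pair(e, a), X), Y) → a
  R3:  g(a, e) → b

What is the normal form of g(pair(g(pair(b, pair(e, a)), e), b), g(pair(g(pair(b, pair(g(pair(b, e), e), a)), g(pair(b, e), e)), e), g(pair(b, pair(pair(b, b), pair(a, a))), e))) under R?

a

1. g(pair(g(pair(b, pair(e, a)), e), b), g(pair(g(pair(b, pair(g(pair(b, e), e), a)), g(pair(b, e), e)), e), g(pair(b, pair(pair(b, b), pair(a, a))), e)))  →  g(pair(pair(e, a), b), g(pair(g(pair(b, pair(g(pair(b, e), e), a)), g(pair(b, e), e)), e), g(pair(b, pair(pair(b, b), pair(a, a))), e)))   [R1 at 1.1]
2. g(pair(pair(e, a), b), g(pair(g(pair(b, pair(g(pair(b, e), e), a)), g(pair(b, e), e)), e), g(pair(b, pair(pair(b, b), pair(a, a))), e)))  →  a   [R2 at ε]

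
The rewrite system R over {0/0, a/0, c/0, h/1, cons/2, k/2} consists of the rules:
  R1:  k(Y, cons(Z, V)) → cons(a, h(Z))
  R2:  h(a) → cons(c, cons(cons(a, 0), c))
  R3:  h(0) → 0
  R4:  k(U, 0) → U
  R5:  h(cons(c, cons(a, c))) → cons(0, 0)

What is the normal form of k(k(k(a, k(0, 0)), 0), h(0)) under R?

a

1. k(k(k(a, k(0, 0)), 0), h(0))  →  k(k(a, k(0, 0)), h(0))   [R4 at 1]
2. k(k(a, k(0, 0)), h(0))  →  k(k(a, 0), h(0))   [R4 at 1.2]
3. k(k(a, 0), h(0))  →  k(a, h(0))   [R4 at 1]
4. k(a, h(0))  →  k(a, 0)   [R3 at 2]
5. k(a, 0)  →  a   [R4 at ε]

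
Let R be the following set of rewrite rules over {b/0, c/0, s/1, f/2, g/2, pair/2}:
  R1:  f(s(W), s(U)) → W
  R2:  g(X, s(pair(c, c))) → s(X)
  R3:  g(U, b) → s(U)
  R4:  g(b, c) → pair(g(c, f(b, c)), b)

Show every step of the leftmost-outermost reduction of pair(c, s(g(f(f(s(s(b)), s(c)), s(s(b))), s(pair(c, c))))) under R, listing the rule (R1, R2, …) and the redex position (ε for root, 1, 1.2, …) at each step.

pair(c, s(s(b)))

1. pair(c, s(g(f(f(s(s(b)), s(c)), s(s(b))), s(pair(c, c)))))  →  pair(c, s(s(f(f(s(s(b)), s(c)), s(s(b))))))   [R2 at 2.1]
2. pair(c, s(s(f(f(s(s(b)), s(c)), s(s(b))))))  →  pair(c, s(s(f(s(b), s(s(b))))))   [R1 at 2.1.1.1]
3. pair(c, s(s(f(s(b), s(s(b))))))  →  pair(c, s(s(b)))   [R1 at 2.1.1]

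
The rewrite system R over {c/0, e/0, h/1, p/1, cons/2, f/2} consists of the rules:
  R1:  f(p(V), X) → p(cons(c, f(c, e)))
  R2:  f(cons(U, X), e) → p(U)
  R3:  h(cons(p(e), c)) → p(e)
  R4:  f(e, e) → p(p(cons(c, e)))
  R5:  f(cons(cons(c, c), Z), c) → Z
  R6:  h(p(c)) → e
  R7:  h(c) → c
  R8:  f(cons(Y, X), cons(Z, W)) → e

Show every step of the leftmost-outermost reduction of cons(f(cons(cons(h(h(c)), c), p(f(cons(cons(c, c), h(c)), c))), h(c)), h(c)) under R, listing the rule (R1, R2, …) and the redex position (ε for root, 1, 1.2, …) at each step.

1. cons(f(cons(cons(h(h(c)), c), p(f(cons(cons(c, c), h(c)), c))), h(c)), h(c))  →  cons(f(cons(cons(h(c), c), p(f(cons(cons(c, c), h(c)), c))), h(c)), h(c))   [R7 at 1.1.1.1.1]
2. cons(f(cons(cons(h(c), c), p(f(cons(cons(c, c), h(c)), c))), h(c)), h(c))  →  cons(f(cons(cons(c, c), p(f(cons(cons(c, c), h(c)), c))), h(c)), h(c))   [R7 at 1.1.1.1]
3. cons(f(cons(cons(c, c), p(f(cons(cons(c, c), h(c)), c))), h(c)), h(c))  →  cons(f(cons(cons(c, c), p(h(c))), h(c)), h(c))   [R5 at 1.1.2.1]
4. cons(f(cons(cons(c, c), p(h(c))), h(c)), h(c))  →  cons(f(cons(cons(c, c), p(c)), h(c)), h(c))   [R7 at 1.1.2.1]
5. cons(f(cons(cons(c, c), p(c)), h(c)), h(c))  →  cons(f(cons(cons(c, c), p(c)), c), h(c))   [R7 at 1.2]
6. cons(f(cons(cons(c, c), p(c)), c), h(c))  →  cons(p(c), h(c))   [R5 at 1]
7. cons(p(c), h(c))  →  cons(p(c), c)   [R7 at 2]

cons(p(c), c)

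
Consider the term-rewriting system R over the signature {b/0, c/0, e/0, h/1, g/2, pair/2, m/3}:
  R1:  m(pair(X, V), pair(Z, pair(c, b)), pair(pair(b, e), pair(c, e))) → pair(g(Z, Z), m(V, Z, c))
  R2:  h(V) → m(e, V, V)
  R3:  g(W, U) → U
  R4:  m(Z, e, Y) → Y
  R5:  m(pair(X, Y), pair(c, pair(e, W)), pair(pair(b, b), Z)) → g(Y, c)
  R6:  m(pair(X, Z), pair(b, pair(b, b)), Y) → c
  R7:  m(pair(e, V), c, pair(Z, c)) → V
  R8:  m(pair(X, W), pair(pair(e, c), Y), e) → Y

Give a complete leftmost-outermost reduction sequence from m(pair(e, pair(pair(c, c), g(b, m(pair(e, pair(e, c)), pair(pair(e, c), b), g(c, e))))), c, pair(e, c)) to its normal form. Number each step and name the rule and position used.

1. m(pair(e, pair(pair(c, c), g(b, m(pair(e, pair(e, c)), pair(pair(e, c), b), g(c, e))))), c, pair(e, c))  →  pair(pair(c, c), g(b, m(pair(e, pair(e, c)), pair(pair(e, c), b), g(c, e))))   [R7 at ε]
2. pair(pair(c, c), g(b, m(pair(e, pair(e, c)), pair(pair(e, c), b), g(c, e))))  →  pair(pair(c, c), m(pair(e, pair(e, c)), pair(pair(e, c), b), g(c, e)))   [R3 at 2]
3. pair(pair(c, c), m(pair(e, pair(e, c)), pair(pair(e, c), b), g(c, e)))  →  pair(pair(c, c), m(pair(e, pair(e, c)), pair(pair(e, c), b), e))   [R3 at 2.3]
4. pair(pair(c, c), m(pair(e, pair(e, c)), pair(pair(e, c), b), e))  →  pair(pair(c, c), b)   [R8 at 2]

pair(pair(c, c), b)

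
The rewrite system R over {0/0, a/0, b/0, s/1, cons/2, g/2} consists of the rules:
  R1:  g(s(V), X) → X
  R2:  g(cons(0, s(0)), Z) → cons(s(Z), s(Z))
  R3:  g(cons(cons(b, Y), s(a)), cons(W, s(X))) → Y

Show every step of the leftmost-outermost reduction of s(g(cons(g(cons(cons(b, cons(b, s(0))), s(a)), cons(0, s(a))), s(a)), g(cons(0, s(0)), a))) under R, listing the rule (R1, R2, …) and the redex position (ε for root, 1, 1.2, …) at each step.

1. s(g(cons(g(cons(cons(b, cons(b, s(0))), s(a)), cons(0, s(a))), s(a)), g(cons(0, s(0)), a)))  →  s(g(cons(cons(b, s(0)), s(a)), g(cons(0, s(0)), a)))   [R3 at 1.1.1]
2. s(g(cons(cons(b, s(0)), s(a)), g(cons(0, s(0)), a)))  →  s(g(cons(cons(b, s(0)), s(a)), cons(s(a), s(a))))   [R2 at 1.2]
3. s(g(cons(cons(b, s(0)), s(a)), cons(s(a), s(a))))  →  s(s(0))   [R3 at 1]

s(s(0))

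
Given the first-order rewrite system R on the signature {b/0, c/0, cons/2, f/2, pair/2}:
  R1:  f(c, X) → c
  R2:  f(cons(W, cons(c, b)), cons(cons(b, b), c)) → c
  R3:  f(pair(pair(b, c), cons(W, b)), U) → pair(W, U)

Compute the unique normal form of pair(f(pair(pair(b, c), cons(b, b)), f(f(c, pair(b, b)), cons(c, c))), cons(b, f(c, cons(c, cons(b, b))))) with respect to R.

1. pair(f(pair(pair(b, c), cons(b, b)), f(f(c, pair(b, b)), cons(c, c))), cons(b, f(c, cons(c, cons(b, b)))))  →  pair(pair(b, f(f(c, pair(b, b)), cons(c, c))), cons(b, f(c, cons(c, cons(b, b)))))   [R3 at 1]
2. pair(pair(b, f(f(c, pair(b, b)), cons(c, c))), cons(b, f(c, cons(c, cons(b, b)))))  →  pair(pair(b, f(c, cons(c, c))), cons(b, f(c, cons(c, cons(b, b)))))   [R1 at 1.2.1]
3. pair(pair(b, f(c, cons(c, c))), cons(b, f(c, cons(c, cons(b, b)))))  →  pair(pair(b, c), cons(b, f(c, cons(c, cons(b, b)))))   [R1 at 1.2]
4. pair(pair(b, c), cons(b, f(c, cons(c, cons(b, b)))))  →  pair(pair(b, c), cons(b, c))   [R1 at 2.2]

pair(pair(b, c), cons(b, c))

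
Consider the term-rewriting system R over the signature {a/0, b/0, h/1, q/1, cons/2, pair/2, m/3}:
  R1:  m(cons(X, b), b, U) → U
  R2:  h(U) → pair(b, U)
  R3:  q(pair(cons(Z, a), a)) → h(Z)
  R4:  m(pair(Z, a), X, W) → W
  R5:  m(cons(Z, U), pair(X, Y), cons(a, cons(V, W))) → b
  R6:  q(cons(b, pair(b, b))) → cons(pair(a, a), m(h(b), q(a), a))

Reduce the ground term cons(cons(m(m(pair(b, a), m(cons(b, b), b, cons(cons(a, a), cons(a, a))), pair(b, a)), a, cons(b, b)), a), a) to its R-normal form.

cons(cons(cons(b, b), a), a)

1. cons(cons(m(m(pair(b, a), m(cons(b, b), b, cons(cons(a, a), cons(a, a))), pair(b, a)), a, cons(b, b)), a), a)  →  cons(cons(m(pair(b, a), a, cons(b, b)), a), a)   [R4 at 1.1.1]
2. cons(cons(m(pair(b, a), a, cons(b, b)), a), a)  →  cons(cons(cons(b, b), a), a)   [R4 at 1.1]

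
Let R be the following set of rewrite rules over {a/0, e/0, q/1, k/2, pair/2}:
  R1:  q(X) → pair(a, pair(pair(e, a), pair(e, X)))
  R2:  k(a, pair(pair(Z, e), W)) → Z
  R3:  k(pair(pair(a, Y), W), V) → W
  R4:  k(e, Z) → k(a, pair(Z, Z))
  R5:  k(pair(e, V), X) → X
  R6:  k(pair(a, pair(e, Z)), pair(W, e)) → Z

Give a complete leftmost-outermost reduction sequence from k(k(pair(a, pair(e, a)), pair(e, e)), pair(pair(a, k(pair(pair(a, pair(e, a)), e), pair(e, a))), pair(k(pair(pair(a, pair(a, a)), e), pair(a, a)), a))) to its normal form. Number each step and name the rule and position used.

1. k(k(pair(a, pair(e, a)), pair(e, e)), pair(pair(a, k(pair(pair(a, pair(e, a)), e), pair(e, a))), pair(k(pair(pair(a, pair(a, a)), e), pair(a, a)), a)))  →  k(a, pair(pair(a, k(pair(pair(a, pair(e, a)), e), pair(e, a))), pair(k(pair(pair(a, pair(a, a)), e), pair(a, a)), a)))   [R6 at 1]
2. k(a, pair(pair(a, k(pair(pair(a, pair(e, a)), e), pair(e, a))), pair(k(pair(pair(a, pair(a, a)), e), pair(a, a)), a)))  →  k(a, pair(pair(a, e), pair(k(pair(pair(a, pair(a, a)), e), pair(a, a)), a)))   [R3 at 2.1.2]
3. k(a, pair(pair(a, e), pair(k(pair(pair(a, pair(a, a)), e), pair(a, a)), a)))  →  a   [R2 at ε]

a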